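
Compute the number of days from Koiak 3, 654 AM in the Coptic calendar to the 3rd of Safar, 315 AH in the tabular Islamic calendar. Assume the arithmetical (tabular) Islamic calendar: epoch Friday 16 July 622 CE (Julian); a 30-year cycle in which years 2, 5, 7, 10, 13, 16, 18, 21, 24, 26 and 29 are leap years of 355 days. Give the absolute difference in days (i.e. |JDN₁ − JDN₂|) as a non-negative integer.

JDN of the first date = 2063630.
JDN of the second date = 2059743.
|2059743 − 2063630| = 3887.

3887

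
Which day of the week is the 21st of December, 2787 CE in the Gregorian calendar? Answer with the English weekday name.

Monday

2739345 ≡ 0 (mod 7); counting from Monday = 0 gives Monday.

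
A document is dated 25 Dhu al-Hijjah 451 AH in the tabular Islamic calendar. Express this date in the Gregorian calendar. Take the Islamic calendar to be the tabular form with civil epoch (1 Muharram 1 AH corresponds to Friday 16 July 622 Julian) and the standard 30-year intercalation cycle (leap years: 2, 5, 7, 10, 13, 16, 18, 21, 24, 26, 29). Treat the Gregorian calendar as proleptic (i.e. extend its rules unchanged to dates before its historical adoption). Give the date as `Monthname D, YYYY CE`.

Julian Day Number of the source date = 2108254.
Converting JDN 2108254 to the Gregorian calendar gives 7 February 1060 CE.

February 7, 1060 CE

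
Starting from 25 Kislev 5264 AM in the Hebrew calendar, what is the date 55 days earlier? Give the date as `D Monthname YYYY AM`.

Counting 55 days back from JDN 2270375 reaches JDN 2270320, which is 29 Tishrei 5264 AM.

29 Tishrei 5264 AM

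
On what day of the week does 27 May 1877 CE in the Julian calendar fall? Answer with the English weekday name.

Friday

In the Gregorian calendar this is 8 June 1877 (JDN 2406779).
JDN 2406779 mod 7 = 4, and JDN 0 was a Monday, so this is a Friday.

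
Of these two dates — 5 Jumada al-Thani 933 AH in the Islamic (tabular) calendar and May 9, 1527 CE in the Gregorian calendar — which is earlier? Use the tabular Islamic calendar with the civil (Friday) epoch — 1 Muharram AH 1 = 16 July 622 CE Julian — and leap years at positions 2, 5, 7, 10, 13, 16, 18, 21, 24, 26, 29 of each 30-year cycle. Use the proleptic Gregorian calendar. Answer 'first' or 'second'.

first

First date → JDN 2278862; second date → JDN 2278913.
JDN 2278862 < JDN 2278913, so the first date is earlier.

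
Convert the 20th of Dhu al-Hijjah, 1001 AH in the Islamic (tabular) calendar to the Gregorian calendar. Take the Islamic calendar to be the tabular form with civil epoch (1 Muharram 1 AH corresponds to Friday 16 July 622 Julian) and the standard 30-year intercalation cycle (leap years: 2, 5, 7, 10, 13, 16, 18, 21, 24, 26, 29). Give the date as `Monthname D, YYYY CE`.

September 17, 1593 CE

Both dates share Julian Day Number 2303151; in the Gregorian calendar that is 17 September 1593 CE.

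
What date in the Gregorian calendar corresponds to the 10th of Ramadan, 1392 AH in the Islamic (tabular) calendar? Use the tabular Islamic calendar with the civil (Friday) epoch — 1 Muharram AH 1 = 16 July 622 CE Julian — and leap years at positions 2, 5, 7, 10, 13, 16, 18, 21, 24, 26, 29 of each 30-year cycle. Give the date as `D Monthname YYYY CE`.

Julian Day Number of the source date = 2441609.
Converting JDN 2441609 to the Gregorian calendar gives 18 October 1972 CE.

18 October 1972 CE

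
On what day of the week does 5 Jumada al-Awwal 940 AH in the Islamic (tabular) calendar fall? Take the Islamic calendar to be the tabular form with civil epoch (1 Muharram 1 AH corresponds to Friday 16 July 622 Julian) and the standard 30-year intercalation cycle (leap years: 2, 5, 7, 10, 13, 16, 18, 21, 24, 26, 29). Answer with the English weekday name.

Saturday

This is JDN 2281312 (2 December 1533 Gregorian).
2281312 ≡ 5 (mod 7); counting from Monday = 0 gives Saturday.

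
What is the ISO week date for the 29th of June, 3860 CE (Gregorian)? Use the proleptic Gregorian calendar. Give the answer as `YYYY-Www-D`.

The weekday is Friday (ISO weekday 5).
That Friday belongs to ISO week 26 of ISO year 3860.

3860-W26-5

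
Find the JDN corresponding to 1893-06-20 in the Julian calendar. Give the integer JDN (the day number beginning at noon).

2412647

In the Gregorian calendar the same day is 2 July 1893.
JDN 2451545 is 1 January 2000 CE (Gregorian); the target day is −38898 days from there, so JDN = 2412647.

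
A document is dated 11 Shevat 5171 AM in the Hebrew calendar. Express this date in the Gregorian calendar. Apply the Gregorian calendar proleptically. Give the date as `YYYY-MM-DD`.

Julian Day Number of the source date = 2236431.
Converting JDN 2236431 to the Gregorian calendar gives 15 January 1411 CE.

1411-01-15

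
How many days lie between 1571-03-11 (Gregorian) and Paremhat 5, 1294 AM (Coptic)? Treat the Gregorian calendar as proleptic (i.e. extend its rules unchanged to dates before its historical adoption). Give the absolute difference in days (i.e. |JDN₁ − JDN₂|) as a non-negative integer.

2557

First date → JDN 2294925; second date → JDN 2297482.
The interval is |2294925 − 2297482| = 2557 days.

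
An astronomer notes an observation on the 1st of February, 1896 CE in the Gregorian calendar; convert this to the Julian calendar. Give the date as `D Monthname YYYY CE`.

The Julian–Gregorian offset here is 12 days (Julian trailing).
1 February 1896 Gregorian − 12 days → 20 January 1896 Julian.

20 January 1896 CE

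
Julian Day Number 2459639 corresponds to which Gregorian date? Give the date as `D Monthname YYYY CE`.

Counting from JDN 2299161 = 15 Oct 1582 gives an offset of 160478 days.

28 February 2022 CE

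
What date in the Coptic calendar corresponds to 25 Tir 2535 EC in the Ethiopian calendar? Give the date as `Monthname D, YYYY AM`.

Tobi 25, 2259 AM

Both dates share Julian Day Number 2649908; in the Coptic calendar that is 25 Tobi 2259 AM.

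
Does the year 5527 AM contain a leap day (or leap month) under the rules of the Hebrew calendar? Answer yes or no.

yes

Hebrew year 5527 is year 17 of its 19-year Metonic cycle; leap years are at positions 3, 6, 8, 11, 14, 17, 19, so it is a leap year (13 months).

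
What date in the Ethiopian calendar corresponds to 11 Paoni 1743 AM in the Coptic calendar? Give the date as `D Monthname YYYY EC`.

Julian Day Number of the source date = 2461575.
Converting JDN 2461575 to the Ethiopian calendar gives 11 Sene 2019 EC.

11 Sene 2019 EC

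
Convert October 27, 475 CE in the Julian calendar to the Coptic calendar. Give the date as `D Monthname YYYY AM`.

29 Paopi 192 AM

The source date corresponds to 28 October 475 in the proleptic Gregorian calendar (JDN 1894851).
That day falls on 29 Paopi 192 AM in the Coptic calendar.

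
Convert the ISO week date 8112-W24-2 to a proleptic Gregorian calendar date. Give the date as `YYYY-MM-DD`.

ISO week 1 of 8112 is the week containing the first Thursday of 8112.
Week 24, day 2 (Tuesday) lands on 8112-06-14.

8112-06-14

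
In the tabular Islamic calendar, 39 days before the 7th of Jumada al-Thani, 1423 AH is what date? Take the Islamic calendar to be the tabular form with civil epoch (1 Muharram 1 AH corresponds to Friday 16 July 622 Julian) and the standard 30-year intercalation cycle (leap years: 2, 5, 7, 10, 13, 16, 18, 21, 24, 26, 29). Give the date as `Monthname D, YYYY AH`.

Rabi' al-Thani 27, 1423 AH

JDN of the 7th of Jumada al-Thani, 1423 AH = 2452503.
2452503 − 39 = 2452464.
JDN 2452464 in the tabular Islamic calendar is Rabi' al-Thani 27, 1423 AH.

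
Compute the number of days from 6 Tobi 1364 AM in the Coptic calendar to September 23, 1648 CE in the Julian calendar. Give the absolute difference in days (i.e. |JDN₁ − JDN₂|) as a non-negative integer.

265

First date → JDN 2322991; second date → JDN 2323256.
The interval is |2322991 − 2323256| = 265 days.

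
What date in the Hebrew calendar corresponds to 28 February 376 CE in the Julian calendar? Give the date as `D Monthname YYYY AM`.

21 Adar 4136 AM

Both dates share Julian Day Number 1858450; in the Hebrew calendar that is 21 Adar 4136 AM.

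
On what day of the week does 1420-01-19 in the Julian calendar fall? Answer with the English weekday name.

Friday

This is JDN 2239731 (28 January 1420 Gregorian).
2239731 ≡ 4 (mod 7); counting from Monday = 0 gives Friday.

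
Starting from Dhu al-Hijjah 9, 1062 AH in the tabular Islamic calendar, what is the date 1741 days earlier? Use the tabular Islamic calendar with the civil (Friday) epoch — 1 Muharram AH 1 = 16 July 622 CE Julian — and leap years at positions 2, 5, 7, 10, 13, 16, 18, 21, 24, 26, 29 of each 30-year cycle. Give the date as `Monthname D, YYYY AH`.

JDN of Dhu al-Hijjah 9, 1062 AH = 2324756.
2324756 − 1741 = 2323015.
JDN 2323015 in the tabular Islamic calendar is Muharram 10, 1058 AH.

Muharram 10, 1058 AH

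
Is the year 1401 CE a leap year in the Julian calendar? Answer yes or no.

no

1401 mod 4 = 1, so it is a common year in the Julian calendar.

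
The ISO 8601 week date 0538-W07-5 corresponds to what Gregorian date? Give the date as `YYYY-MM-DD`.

0538-02-14

ISO week 1 of 538 is the week containing the first Thursday of 538.
Week 7, day 5 (Friday) lands on 0538-02-14.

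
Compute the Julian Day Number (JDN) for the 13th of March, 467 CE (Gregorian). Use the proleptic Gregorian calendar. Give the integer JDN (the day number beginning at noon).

JDN 2400001 is 17 November 1858 CE (Gregorian), MJD 0; the target day is −508301 days from there, so JDN = 1891700.

1891700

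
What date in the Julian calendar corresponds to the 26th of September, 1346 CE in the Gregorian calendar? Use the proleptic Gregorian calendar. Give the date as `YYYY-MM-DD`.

1346-09-18

At this point the Julian calendar is 8 days behind the Gregorian.
26 September 1346 Gregorian − 8 days → 18 September 1346 Julian.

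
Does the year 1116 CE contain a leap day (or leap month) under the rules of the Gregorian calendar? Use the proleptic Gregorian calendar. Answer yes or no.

1116 is divisible by 4 and not by 100, so it is a leap year.

yes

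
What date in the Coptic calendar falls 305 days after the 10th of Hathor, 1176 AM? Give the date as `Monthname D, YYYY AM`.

Thout 10, 1177 AM

The starting date is JDN 2254268; 2254268 + 305 = 2254573.
JDN 2254573 corresponds to Thout 10, 1177 AM.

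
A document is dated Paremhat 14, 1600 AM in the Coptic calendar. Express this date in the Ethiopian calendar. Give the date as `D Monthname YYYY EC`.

14 Megabit 1876 EC

The source date corresponds to 22 March 1884 in the Gregorian calendar (JDN 2409258).
That day falls on 14 Megabit 1876 EC in the Ethiopian calendar.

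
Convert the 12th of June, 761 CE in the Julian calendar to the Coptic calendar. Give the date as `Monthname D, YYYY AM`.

Paoni 18, 477 AM

The source date corresponds to 16 June 761 in the proleptic Gregorian calendar (JDN 1999176).
That day falls on 18 Paoni 477 AM in the Coptic calendar.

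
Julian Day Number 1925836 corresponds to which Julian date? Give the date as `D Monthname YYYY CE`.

26 August 560 CE

The proleptic Gregorian equivalent of JDN 1925836 is 28 August 560.
In the Julian calendar that day is 26 August 560 CE.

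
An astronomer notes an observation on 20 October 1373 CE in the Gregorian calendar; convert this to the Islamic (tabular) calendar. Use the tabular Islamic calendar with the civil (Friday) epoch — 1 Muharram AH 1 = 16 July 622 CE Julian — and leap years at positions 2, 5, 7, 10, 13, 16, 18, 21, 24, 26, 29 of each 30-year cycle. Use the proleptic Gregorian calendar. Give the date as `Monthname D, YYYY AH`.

Both dates share Julian Day Number 2222831; in the tabular Islamic calendar that is 23 Rabi' al-Thani 775 AH.

Rabi' al-Thani 23, 775 AH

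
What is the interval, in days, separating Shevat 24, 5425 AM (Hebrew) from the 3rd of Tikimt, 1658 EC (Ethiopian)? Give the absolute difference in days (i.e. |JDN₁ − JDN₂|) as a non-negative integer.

243

JDN of the first date = 2329229.
JDN of the second date = 2329472.
|2329472 − 2329229| = 243.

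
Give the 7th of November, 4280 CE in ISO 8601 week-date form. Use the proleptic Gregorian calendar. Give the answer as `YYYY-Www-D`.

4280-W45-7

The weekday is Sunday (ISO weekday 7).
That Sunday belongs to ISO week 45 of ISO year 4280.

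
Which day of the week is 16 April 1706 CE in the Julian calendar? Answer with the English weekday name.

Tuesday

In the Gregorian calendar this is 27 April 1706 (JDN 2344280).
JDN 2344280 mod 7 = 1, and JDN 0 was a Monday, so this is a Tuesday.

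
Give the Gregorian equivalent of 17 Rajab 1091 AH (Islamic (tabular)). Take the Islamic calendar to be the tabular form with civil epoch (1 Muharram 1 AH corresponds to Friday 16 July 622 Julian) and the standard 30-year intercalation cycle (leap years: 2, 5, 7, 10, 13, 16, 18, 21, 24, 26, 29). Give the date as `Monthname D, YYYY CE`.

Both dates share Julian Day Number 2334893; in the Gregorian calendar that is 13 August 1680 CE.

August 13, 1680 CE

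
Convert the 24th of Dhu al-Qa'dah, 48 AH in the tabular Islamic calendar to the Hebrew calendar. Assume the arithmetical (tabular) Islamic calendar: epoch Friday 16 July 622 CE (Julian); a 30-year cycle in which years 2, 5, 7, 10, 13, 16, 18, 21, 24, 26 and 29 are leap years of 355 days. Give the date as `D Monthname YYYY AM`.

25 Tevet 4429 AM

Both dates share Julian Day Number 1965413; in the Hebrew calendar that is 25 Tevet 4429 AM.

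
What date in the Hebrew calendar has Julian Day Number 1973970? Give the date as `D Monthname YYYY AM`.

The proleptic Gregorian equivalent of JDN 1973970 is 11 June 692.
In the Hebrew calendar that day is 18 Sivan 4452 AM.

18 Sivan 4452 AM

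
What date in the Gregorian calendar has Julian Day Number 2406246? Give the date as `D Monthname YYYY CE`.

JDN 2451545 is 1 Jan 2000; 2406246 is −45299 days from there.

23 December 1875 CE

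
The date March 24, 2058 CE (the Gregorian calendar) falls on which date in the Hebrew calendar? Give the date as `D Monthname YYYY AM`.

28 Adar 5818 AM

Both dates share Julian Day Number 2472812; in the Hebrew calendar that is 28 Adar 5818 AM.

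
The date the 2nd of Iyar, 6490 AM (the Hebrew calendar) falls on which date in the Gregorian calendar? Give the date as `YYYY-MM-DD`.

2730-05-11

Both dates share Julian Day Number 2718302; in the Gregorian calendar that is 11 May 2730 CE.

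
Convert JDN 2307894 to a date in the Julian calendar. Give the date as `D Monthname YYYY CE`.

2 September 1606 CE

The Gregorian equivalent of JDN 2307894 is 12 September 1606.
In the Julian calendar that day is 2 September 1606 CE.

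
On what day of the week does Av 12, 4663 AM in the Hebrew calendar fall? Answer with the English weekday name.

In the proleptic Gregorian calendar this is 12 August 903 (JDN 2051097).
JDN 2051097 mod 7 = 6, and JDN 0 was a Monday, so this is a Sunday.

Sunday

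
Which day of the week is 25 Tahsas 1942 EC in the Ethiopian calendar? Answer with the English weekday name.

Equivalently 3 January 1950 Gregorian, JDN 2433285.
2433285 ≡ 1 (mod 7); counting from Monday = 0 gives Tuesday.

Tuesday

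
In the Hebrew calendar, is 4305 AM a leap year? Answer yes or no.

Hebrew year 4305 is year 11 of its 19-year Metonic cycle; leap years are at positions 3, 6, 8, 11, 14, 17, 19, so it is a leap year (13 months).

yes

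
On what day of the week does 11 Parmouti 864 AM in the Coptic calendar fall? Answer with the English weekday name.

In the proleptic Gregorian calendar this is 13 April 1148 (JDN 2140461).
JDN 2140461 mod 7 = 1, and JDN 0 was a Monday, so this is a Tuesday.

Tuesday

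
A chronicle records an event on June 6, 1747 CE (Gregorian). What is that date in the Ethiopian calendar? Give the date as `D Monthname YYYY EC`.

1 Sene 1739 EC

Julian Day Number of the source date = 2359295.
Converting JDN 2359295 to the Ethiopian calendar gives 1 Sene 1739 EC.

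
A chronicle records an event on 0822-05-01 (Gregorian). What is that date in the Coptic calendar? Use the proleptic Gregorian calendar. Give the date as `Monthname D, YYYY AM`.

Pashons 2, 538 AM

Julian Day Number of the source date = 2021410.
Converting JDN 2021410 to the Coptic calendar gives 2 Pashons 538 AM.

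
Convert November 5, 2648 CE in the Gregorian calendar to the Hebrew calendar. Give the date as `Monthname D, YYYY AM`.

Cheshvan 26, 6409 AM

Julian Day Number of the source date = 2688531.
Converting JDN 2688531 to the Hebrew calendar gives 26 Cheshvan 6409 AM.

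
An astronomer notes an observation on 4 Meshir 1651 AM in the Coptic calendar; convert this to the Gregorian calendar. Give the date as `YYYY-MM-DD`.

Julian Day Number of the source date = 2427845.
Converting JDN 2427845 to the Gregorian calendar gives 11 February 1935 CE.

1935-02-11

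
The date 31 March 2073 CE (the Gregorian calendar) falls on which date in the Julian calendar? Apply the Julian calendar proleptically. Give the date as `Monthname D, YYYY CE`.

March 18, 2073 CE

For dates in this range the Gregorian date is 13 days ahead of the Julian.
31 March 2073 Gregorian − 13 days → 18 March 2073 Julian.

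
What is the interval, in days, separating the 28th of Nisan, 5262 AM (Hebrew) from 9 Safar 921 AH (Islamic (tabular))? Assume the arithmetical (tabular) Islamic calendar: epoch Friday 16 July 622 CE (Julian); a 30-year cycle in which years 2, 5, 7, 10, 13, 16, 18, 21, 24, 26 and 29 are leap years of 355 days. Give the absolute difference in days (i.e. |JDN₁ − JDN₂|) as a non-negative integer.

4736

JDN of the first date = 2269759.
JDN of the second date = 2274495.
|2274495 − 2269759| = 4736.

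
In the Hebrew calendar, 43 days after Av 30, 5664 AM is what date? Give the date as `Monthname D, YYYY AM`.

Tishrei 14, 5665 AM

Counting 43 days forward from JDN 2416704 reaches JDN 2416747, which is Tishrei 14, 5665 AM.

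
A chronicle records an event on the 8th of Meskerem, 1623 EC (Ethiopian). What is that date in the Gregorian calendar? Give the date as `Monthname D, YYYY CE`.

Julian Day Number of the source date = 2316663.
Converting JDN 2316663 to the Gregorian calendar gives 15 September 1630 CE.

September 15, 1630 CE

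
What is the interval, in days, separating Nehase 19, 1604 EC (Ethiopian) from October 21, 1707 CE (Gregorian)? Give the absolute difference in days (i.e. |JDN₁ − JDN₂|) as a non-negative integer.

34757

First date → JDN 2310065; second date → JDN 2344822.
The interval is |2310065 − 2344822| = 34757 days.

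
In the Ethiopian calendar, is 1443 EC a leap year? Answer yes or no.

yes

1443 mod 4 = 3; in the Ethiopian calendar a year is leap when year mod 4 = 3, so it is a leap year.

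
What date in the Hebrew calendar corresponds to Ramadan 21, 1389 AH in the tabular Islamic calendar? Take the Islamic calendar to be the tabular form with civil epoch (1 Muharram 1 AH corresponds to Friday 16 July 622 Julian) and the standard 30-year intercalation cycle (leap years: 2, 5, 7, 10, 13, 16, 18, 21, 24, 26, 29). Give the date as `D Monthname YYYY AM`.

21 Kislev 5730 AM

The source date corresponds to 1 December 1969 in the Gregorian calendar (JDN 2440557).
That day falls on 21 Kislev 5730 AM in the Hebrew calendar.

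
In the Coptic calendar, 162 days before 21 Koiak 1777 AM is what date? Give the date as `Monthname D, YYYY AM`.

Epip 14, 1776 AM

Counting 162 days back from JDN 2473824 reaches JDN 2473662, which is Epip 14, 1776 AM.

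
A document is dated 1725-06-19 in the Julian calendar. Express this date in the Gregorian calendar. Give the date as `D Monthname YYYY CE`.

30 June 1725 CE

At this point the Julian calendar is 11 days behind the Gregorian.
19 June 1725 Julian + 11 days → 30 June 1725 Gregorian.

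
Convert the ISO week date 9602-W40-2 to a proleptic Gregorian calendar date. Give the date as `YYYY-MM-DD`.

ISO week 1 of 9602 is the week containing the first Thursday of 9602.
Week 40, day 2 (Tuesday) lands on 9602-10-01.

9602-10-01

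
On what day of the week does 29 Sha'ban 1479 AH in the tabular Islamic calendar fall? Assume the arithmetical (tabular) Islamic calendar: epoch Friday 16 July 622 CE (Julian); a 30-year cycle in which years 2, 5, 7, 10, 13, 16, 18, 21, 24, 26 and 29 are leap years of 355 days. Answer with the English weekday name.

In the Gregorian calendar this is 6 March 2057 (JDN 2472429).
Since JDN mod 7 = 1 (0 = Monday), the day is Tuesday.

Tuesday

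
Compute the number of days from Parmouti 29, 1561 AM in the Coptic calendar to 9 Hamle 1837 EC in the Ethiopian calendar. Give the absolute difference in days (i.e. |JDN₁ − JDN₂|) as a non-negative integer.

70

First date → JDN 2395058; second date → JDN 2395128.
The interval is |2395058 − 2395128| = 70 days.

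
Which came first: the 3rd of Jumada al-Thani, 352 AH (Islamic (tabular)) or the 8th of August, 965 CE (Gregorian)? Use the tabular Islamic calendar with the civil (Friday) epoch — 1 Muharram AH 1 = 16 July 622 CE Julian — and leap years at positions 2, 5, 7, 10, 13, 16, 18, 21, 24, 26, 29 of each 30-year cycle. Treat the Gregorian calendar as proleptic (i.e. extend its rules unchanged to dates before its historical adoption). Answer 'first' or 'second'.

first

Converting both to JDN: 2072973 vs 2073739; the smaller is the first.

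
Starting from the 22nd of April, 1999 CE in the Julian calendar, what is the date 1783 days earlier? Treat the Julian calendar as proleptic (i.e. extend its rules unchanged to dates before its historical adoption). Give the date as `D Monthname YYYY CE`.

The starting date is JDN 2451304; 2451304 − 1783 = 2449521.
JDN 2449521 corresponds to 4 June 1994 CE.

4 June 1994 CE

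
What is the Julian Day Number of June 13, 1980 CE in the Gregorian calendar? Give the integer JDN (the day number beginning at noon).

JDN 2400001 is 17 November 1858 CE (Gregorian), MJD 0; the target day is +44403 days from there, so JDN = 2444404.

2444404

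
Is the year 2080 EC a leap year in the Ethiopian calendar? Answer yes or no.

2080 mod 4 = 0; in the Ethiopian calendar a year is leap when year mod 4 = 3, so it is a common year.

no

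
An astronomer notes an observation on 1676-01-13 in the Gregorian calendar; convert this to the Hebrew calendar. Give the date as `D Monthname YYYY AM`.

Both dates share Julian Day Number 2333219; in the Hebrew calendar that is 27 Tevet 5436 AM.

27 Tevet 5436 AM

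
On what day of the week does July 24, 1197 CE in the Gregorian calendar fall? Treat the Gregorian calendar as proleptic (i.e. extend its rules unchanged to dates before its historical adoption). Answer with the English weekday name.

Thursday

JDN 2158460 mod 7 = 3, and JDN 0 was a Monday, so this is a Thursday.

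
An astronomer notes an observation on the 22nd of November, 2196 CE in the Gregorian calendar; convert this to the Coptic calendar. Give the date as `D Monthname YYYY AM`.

12 Hathor 1913 AM

Both dates share Julian Day Number 2523459; in the Coptic calendar that is 12 Hathor 1913 AM.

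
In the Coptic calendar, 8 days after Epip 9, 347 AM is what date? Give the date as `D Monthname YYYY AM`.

Counting 8 days forward from JDN 1951714 reaches JDN 1951722, which is 17 Epip 347 AM.

17 Epip 347 AM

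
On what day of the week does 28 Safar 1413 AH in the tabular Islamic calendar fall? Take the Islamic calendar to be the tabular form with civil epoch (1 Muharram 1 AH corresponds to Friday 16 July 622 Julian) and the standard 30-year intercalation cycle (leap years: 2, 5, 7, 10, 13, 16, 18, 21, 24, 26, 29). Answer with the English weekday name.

This is JDN 2448863 (28 August 1992 Gregorian).
Since JDN mod 7 = 4 (0 = Monday), the day is Friday.

Friday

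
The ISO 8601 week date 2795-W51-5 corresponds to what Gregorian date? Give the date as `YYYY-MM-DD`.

ISO week 1 of 2795 is the week containing the first Thursday of 2795.
Week 51, day 5 (Friday) lands on 2795-12-22.

2795-12-22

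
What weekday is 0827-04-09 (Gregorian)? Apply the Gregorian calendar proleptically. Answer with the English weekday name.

Friday

2023214 ≡ 4 (mod 7); counting from Monday = 0 gives Friday.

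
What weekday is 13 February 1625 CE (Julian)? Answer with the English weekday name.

In the Gregorian calendar this is 23 February 1625 (JDN 2314633).
Since JDN mod 7 = 6 (0 = Monday), the day is Sunday.

Sunday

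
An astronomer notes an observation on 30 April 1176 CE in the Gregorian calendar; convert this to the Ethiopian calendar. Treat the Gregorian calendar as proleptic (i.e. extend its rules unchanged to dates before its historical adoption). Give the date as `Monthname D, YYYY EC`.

Miyazya 28, 1168 EC

Both dates share Julian Day Number 2150705; in the Ethiopian calendar that is 28 Miyazya 1168 EC.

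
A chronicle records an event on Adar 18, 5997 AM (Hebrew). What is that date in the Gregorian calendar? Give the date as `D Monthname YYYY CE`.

16 March 2237 CE

Julian Day Number of the source date = 2538182.
Converting JDN 2538182 to the Gregorian calendar gives 16 March 2237 CE.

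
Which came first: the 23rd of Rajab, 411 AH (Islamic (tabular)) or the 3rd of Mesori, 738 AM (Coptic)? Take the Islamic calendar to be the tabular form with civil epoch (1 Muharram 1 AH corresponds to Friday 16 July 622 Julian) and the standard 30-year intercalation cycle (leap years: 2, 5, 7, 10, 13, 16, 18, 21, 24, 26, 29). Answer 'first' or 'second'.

first

Converting both to JDN: 2093929 vs 2094551; the smaller is the first.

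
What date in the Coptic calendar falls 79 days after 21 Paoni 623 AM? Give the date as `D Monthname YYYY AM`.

JDN of 21 Paoni 623 AM = 2052505.
2052505 + 79 = 2052584.
JDN 2052584 in the Coptic calendar is 4 Thout 624 AM.

4 Thout 624 AM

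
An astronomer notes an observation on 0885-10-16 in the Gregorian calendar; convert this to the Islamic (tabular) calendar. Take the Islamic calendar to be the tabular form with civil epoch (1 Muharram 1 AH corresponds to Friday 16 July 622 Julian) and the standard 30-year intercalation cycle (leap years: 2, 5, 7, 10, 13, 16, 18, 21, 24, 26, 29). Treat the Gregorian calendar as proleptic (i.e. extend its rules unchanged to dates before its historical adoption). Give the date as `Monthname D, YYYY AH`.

Julian Day Number of the source date = 2044589.
Converting JDN 2044589 to the tabular Islamic calendar gives 28 Rabi' al-Thani 272 AH.

Rabi' al-Thani 28, 272 AH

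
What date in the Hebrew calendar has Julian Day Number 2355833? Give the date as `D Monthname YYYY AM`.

20 Kislev 5498 AM

JDN 2355833 is 13 December 1737 in the Gregorian calendar.
In the Hebrew calendar that day is 20 Kislev 5498 AM.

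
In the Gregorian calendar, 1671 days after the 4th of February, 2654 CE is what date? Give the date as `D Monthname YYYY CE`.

2 September 2658 CE

The starting date is JDN 2690448; 2690448 + 1671 = 2692119.
JDN 2692119 corresponds to 2 September 2658 CE.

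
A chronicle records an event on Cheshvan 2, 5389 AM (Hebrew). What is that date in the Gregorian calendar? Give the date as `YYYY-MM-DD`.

Julian Day Number of the source date = 2315977.
Converting JDN 2315977 to the Gregorian calendar gives 29 October 1628 CE.

1628-10-29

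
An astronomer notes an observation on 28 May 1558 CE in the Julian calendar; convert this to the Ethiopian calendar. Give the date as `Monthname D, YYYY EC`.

Sene 3, 1550 EC

The source date corresponds to 7 June 1558 in the proleptic Gregorian calendar (JDN 2290265).
That day falls on 3 Sene 1550 EC in the Ethiopian calendar.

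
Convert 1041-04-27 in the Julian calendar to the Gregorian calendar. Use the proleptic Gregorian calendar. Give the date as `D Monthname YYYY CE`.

For dates in this range the Gregorian date is 6 days ahead of the Julian.
27 April 1041 Julian + 6 days → 3 May 1041 Gregorian.

3 May 1041 CE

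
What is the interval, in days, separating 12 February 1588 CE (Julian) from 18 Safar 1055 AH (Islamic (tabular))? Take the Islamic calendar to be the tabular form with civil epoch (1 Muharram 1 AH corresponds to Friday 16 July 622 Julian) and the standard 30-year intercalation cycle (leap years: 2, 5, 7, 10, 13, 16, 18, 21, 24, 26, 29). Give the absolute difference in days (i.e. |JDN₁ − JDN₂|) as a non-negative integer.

JDN of the first date = 2301117.
JDN of the second date = 2321989.
|2321989 − 2301117| = 20872.

20872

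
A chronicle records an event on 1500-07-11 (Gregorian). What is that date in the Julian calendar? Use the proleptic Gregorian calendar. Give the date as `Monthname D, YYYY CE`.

July 1, 1500 CE

The Julian–Gregorian offset here is 10 days (Julian trailing).
11 July 1500 Gregorian − 10 days → 1 July 1500 Julian.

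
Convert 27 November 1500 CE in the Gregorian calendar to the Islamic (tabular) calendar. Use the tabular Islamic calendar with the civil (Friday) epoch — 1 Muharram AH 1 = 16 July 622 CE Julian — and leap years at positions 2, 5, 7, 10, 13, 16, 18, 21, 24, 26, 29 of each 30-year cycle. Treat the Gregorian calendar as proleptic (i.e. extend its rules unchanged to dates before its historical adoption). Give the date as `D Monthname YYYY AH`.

24 Rabi' al-Thani 906 AH

Julian Day Number of the source date = 2269254.
Converting JDN 2269254 to the tabular Islamic calendar gives 24 Rabi' al-Thani 906 AH.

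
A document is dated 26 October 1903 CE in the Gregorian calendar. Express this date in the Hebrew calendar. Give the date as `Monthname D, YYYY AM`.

Cheshvan 5, 5664 AM

Both dates share Julian Day Number 2416414; in the Hebrew calendar that is 5 Cheshvan 5664 AM.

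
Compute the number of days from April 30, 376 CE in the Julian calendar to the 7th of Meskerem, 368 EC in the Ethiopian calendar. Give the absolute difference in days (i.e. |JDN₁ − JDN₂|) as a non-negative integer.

238

JDN of the first date = 1858512.
JDN of the second date = 1858274.
|1858274 − 1858512| = 238.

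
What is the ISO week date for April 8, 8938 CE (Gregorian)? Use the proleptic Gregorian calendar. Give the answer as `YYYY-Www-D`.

8938-W15-2

The weekday is Tuesday (ISO weekday 2).
That Tuesday belongs to ISO week 15 of ISO year 8938.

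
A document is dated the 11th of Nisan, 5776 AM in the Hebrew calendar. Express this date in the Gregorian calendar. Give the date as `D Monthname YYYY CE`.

19 April 2016 CE

Both dates share Julian Day Number 2457498; in the Gregorian calendar that is 19 April 2016 CE.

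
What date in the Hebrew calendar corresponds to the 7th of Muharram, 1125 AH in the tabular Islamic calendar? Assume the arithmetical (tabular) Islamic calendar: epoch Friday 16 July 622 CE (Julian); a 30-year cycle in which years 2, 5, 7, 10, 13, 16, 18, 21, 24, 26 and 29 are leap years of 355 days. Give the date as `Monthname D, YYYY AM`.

The source date corresponds to 3 February 1713 in the Gregorian calendar (JDN 2346754).
That day falls on 7 Shevat 5473 AM in the Hebrew calendar.

Shevat 7, 5473 AM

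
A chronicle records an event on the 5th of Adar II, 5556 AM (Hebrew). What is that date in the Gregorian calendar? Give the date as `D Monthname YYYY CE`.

15 March 1796 CE

Both dates share Julian Day Number 2377110; in the Gregorian calendar that is 15 March 1796 CE.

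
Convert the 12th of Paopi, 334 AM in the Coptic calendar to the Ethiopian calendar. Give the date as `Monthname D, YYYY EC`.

The source date corresponds to 12 October 617 in the proleptic Gregorian calendar (JDN 1946699).
That day falls on 12 Tikimt 610 EC in the Ethiopian calendar.

Tikimt 12, 610 EC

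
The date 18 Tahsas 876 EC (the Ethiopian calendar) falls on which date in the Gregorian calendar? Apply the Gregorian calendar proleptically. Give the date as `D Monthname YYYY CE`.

Both dates share Julian Day Number 2043922; in the Gregorian calendar that is 19 December 883 CE.

19 December 883 CE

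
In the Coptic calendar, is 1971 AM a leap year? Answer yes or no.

yes

1971 mod 4 = 3; in the Coptic calendar a year is leap when year mod 4 = 3, so it is a leap year.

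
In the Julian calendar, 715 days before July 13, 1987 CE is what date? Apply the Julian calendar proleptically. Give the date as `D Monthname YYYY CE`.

28 July 1985 CE

Counting 715 days back from JDN 2447003 reaches JDN 2446288, which is 28 July 1985 CE.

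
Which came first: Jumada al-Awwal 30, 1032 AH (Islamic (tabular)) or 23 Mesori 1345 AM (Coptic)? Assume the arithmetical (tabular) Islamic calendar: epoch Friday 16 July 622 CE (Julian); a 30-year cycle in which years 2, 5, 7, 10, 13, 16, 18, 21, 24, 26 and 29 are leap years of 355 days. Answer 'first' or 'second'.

first

Converting both to JDN: 2313939 vs 2316278; the smaller is the first.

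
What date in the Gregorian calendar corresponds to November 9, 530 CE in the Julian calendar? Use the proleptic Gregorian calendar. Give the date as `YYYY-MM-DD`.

0530-11-11

The Julian–Gregorian offset here is 2 days (Julian trailing).
9 November 530 Julian + 2 days → 11 November 530 Gregorian.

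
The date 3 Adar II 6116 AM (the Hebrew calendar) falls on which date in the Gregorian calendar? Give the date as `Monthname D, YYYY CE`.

March 7, 2356 CE

Julian Day Number of the source date = 2581637.
Converting JDN 2581637 to the Gregorian calendar gives 7 March 2356 CE.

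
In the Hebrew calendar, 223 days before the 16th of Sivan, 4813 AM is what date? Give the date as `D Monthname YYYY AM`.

28 Cheshvan 4813 AM

Counting 223 days back from JDN 2105822 reaches JDN 2105599, which is 28 Cheshvan 4813 AM.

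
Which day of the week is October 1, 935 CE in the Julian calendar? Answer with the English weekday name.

This is JDN 2062840 (6 October 935 Gregorian).
JDN 2062840 mod 7 = 3, and JDN 0 was a Monday, so this is a Thursday.

Thursday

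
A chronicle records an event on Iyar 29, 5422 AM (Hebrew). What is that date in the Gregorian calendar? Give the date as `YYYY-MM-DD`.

Both dates share Julian Day Number 2328231; in the Gregorian calendar that is 18 May 1662 CE.

1662-05-18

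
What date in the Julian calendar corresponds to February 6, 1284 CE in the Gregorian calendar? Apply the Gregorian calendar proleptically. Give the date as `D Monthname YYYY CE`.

30 January 1284 CE

At this point the Julian calendar is 7 days behind the Gregorian.
6 February 1284 Gregorian − 7 days → 30 January 1284 Julian.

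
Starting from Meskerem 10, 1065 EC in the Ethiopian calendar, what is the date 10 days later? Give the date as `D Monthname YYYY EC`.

The starting date is JDN 2112856; 2112856 + 10 = 2112866.
JDN 2112866 corresponds to 20 Meskerem 1065 EC.

20 Meskerem 1065 EC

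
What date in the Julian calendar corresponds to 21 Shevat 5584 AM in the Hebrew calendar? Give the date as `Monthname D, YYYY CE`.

January 9, 1824 CE

The source date corresponds to 21 January 1824 in the Gregorian calendar (JDN 2387282).
That day falls on 9 January 1824 CE in the Julian calendar.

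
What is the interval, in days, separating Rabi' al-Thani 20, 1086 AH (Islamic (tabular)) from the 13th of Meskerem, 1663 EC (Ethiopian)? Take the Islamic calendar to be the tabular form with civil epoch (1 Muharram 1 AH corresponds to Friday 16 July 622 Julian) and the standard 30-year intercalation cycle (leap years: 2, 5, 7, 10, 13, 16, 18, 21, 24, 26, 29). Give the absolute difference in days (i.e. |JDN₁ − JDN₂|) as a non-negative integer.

First date → JDN 2333036; second date → JDN 2331278.
The interval is |2333036 − 2331278| = 1758 days.

1758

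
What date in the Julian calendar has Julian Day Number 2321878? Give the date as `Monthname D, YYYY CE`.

JDN 2321878 is 25 December 1644 in the Gregorian calendar.
In the Julian calendar that day is December 15, 1644 CE.

December 15, 1644 CE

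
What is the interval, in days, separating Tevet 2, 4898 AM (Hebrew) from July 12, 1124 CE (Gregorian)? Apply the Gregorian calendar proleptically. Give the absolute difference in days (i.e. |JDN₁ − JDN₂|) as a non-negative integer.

4914

First date → JDN 2136699; second date → JDN 2131785.
The interval is |2136699 − 2131785| = 4914 days.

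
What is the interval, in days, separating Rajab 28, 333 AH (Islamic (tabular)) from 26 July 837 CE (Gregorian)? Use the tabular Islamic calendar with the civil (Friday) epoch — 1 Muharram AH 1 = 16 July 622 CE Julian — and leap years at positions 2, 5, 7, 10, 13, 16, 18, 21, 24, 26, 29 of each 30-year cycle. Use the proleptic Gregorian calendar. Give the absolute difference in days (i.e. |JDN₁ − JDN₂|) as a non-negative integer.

39319

JDN of the first date = 2066294.
JDN of the second date = 2026975.
|2026975 − 2066294| = 39319.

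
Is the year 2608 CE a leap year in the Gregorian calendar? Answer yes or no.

2608 is divisible by 4 and not by 100, so it is a leap year.

yes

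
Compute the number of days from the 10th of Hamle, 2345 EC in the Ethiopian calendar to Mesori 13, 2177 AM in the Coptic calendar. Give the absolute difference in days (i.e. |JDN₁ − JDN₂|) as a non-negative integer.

39480

JDN of the first date = 2580676.
JDN of the second date = 2620156.
|2620156 − 2580676| = 39480.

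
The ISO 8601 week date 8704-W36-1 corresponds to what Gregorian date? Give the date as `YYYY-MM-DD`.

ISO week 1 of 8704 is the week containing the first Thursday of 8704.
Week 36, day 1 (Monday) lands on 8704-09-05.

8704-09-05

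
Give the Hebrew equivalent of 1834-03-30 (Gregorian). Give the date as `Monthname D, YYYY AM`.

Adar II 19, 5594 AM

Julian Day Number of the source date = 2391003.
Converting JDN 2391003 to the Hebrew calendar gives 19 Adar II 5594 AM.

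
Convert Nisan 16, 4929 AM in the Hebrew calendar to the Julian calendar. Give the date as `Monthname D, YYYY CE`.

Julian Day Number of the source date = 2148139.
Converting JDN 2148139 to the Julian calendar gives 14 April 1169 CE.

April 14, 1169 CE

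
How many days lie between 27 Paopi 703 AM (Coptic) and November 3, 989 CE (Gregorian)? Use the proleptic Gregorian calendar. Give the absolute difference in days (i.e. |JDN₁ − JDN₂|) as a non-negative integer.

1101

JDN of the first date = 2081491.
JDN of the second date = 2082592.
|2082592 − 2081491| = 1101.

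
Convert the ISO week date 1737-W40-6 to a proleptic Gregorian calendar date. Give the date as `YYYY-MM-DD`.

1737-10-05

ISO week 1 of 1737 is the week containing the first Thursday of 1737.
Week 40, day 6 (Saturday) lands on 1737-10-05.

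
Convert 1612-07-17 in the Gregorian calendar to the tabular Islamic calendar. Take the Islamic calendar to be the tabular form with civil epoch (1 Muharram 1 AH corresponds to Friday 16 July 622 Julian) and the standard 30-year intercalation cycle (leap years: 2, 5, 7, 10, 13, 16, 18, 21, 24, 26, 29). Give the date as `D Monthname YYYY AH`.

Julian Day Number of the source date = 2310029.
Converting JDN 2310029 to the tabular Islamic calendar gives 18 Jumada al-Awwal 1021 AH.

18 Jumada al-Awwal 1021 AH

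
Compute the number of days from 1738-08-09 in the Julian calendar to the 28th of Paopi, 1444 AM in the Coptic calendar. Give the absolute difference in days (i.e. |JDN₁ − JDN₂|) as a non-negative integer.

First date → JDN 2356083; second date → JDN 2352143.
The interval is |2356083 − 2352143| = 3940 days.

3940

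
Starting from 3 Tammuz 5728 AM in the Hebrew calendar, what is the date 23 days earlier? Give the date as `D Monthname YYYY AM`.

10 Sivan 5728 AM

The starting date is JDN 2440037; 2440037 − 23 = 2440014.
JDN 2440014 corresponds to 10 Sivan 5728 AM.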